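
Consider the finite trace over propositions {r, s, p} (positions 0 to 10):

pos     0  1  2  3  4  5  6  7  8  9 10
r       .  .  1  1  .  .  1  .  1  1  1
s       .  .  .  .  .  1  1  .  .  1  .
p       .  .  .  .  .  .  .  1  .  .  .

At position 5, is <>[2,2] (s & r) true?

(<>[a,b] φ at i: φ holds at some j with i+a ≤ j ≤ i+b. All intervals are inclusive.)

Check (s & r) at each j in [7,7]:
  j=7: false
No position in the window satisfies it → formula fails.

False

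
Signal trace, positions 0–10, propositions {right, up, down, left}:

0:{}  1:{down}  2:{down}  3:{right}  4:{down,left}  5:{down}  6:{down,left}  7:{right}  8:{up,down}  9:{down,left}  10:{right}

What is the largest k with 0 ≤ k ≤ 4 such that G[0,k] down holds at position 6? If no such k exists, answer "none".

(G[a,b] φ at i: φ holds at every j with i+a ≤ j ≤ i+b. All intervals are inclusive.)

0

down must hold from j=6 onward; find where it first fails.
  j=6: holds
  j=7: fails
Holds on [6,6], so largest k = 0.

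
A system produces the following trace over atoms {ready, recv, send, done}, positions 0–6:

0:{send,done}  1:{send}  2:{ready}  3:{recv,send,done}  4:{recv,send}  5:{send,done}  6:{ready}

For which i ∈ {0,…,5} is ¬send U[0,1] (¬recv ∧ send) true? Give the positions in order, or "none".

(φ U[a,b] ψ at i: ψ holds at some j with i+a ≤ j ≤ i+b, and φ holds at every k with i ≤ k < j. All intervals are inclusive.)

Evaluate at each i in [0,5]:
  i=0: ✓ (rhs at j=0)
  i=1: ✓ (rhs at j=1)
  i=2: ✗ (no rhs in [2,3])
  i=3: ✗ (no rhs in [3,4])
  i=4: ✗ (lhs fails at k=4 before rhs at j=5)
  i=5: ✓ (rhs at j=5)

0, 1, 5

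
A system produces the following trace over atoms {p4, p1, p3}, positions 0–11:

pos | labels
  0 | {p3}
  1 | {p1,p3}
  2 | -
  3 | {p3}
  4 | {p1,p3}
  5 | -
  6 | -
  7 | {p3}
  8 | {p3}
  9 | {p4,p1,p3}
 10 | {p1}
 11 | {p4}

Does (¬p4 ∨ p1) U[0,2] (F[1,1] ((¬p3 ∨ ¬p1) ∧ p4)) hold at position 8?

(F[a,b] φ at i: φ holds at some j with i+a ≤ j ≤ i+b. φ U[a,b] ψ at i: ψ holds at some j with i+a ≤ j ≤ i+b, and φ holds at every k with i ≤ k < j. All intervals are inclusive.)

Need some j in [8,10] with F[1,1] ((¬p3 ∨ ¬p1) ∧ p4), and (¬p4 ∨ p1) at every k in [8,j-1].
  j=8: F[1,1] ((¬p3 ∨ ¬p1) ∧ p4) — fails (none in [9,9]).
  j=9: F[1,1] ((¬p3 ∨ ¬p1) ∧ p4) — fails (none in [10,10]).
  j=10: F[1,1] ((¬p3 ∨ ¬p1) ∧ p4) holds; (¬p4 ∨ p1) holds at every k in [8,9] → satisfied.

True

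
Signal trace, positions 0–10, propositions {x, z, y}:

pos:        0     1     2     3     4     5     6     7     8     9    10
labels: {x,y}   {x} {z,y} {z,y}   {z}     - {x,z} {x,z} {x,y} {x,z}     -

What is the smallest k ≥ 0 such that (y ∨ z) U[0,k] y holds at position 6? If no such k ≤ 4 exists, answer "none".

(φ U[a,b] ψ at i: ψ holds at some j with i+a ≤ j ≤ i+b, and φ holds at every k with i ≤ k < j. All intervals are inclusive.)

Need earliest j ≥ 6 with y, and (y ∨ z) at every k in [6,j-1].
  j=6: rhs fails.
  j=7: rhs fails.
  j=8: rhs holds; lhs holds on [6,7]. k = 2.

2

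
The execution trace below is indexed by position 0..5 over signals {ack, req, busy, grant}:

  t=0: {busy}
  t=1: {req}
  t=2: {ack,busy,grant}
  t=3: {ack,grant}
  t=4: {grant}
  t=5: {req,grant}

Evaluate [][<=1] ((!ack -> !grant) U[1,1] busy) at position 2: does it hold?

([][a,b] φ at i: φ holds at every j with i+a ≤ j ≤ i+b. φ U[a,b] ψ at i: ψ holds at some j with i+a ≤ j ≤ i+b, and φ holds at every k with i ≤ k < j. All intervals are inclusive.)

Check ((!ack -> !grant) U[1,1] busy) at every j in [2,3]:
  j=2: fails
  j=3: fails
Fails at j=2 → formula fails.

False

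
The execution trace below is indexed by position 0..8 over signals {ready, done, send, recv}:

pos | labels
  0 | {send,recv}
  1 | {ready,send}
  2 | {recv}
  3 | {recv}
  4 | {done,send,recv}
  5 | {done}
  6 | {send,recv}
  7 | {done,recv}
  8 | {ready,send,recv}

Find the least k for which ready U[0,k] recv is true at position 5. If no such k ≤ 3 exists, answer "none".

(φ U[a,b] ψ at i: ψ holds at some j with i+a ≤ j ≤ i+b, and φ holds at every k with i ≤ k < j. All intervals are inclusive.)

Need earliest j ≥ 5 with recv, and ready at every k in [5,j-1].
  j=5: rhs fails.
  j=6: rhs holds but lhs fails at k=5.
  j=7: rhs holds but lhs fails at k=5.
  j=8: rhs holds but lhs fails at k=5.
No witness within the range → none.

none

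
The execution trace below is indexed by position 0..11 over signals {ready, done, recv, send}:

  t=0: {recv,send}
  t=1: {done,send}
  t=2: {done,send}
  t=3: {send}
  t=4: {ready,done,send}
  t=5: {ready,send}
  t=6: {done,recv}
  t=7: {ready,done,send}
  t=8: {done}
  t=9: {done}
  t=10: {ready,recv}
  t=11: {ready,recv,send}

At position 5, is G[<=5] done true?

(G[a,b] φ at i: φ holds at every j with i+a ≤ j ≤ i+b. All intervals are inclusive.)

Check done at every j in [5,10]:
  j=5: false
  j=6: true
  j=7: true
  j=8: true
  j=9: true
  j=10: false
Fails at j=5 → formula fails.

No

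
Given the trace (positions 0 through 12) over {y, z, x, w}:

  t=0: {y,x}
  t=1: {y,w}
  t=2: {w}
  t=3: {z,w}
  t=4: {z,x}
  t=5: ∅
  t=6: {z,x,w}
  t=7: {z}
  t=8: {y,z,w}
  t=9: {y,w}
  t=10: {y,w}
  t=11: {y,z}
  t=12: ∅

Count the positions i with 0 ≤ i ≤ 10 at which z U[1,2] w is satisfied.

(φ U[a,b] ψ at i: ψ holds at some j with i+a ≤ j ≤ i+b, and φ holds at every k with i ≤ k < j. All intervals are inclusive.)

3

Evaluate at each i in [0,10]:
  i=0: ✗ (lhs fails at k=0 before rhs at j=1)
  i=1: ✗ (lhs fails at k=1 before rhs at j=2)
  i=2: ✗ (lhs fails at k=2 before rhs at j=3)
  i=3: ✗ (no rhs in [4,5])
  i=4: ✗ (lhs fails at k=5 before rhs at j=6)
  i=5: ✗ (lhs fails at k=5 before rhs at j=6)
  i=6: ✓ (rhs at j=8; lhs holds on [6,7])
  i=7: ✓ (rhs at j=8; lhs holds on [7,7])
  i=8: ✓ (rhs at j=9; lhs holds on [8,8])
  i=9: ✗ (lhs fails at k=9 before rhs at j=10)
  i=10: ✗ (no rhs in [11,12])
Positions where it holds: {6, 7, 8} → 3.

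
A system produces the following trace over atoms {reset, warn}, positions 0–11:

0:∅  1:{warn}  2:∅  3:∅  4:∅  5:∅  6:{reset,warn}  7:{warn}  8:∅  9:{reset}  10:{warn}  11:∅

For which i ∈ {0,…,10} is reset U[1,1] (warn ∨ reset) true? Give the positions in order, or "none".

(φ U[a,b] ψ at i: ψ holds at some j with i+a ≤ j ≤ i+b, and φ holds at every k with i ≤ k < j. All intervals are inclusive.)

Evaluate at each i in [0,10]:
  i=0: ✗ (lhs fails at k=0 before rhs at j=1)
  i=1: ✗ (no rhs in [2,2])
  i=2: ✗ (no rhs in [3,3])
  i=3: ✗ (no rhs in [4,4])
  i=4: ✗ (no rhs in [5,5])
  i=5: ✗ (lhs fails at k=5 before rhs at j=6)
  i=6: ✓ (rhs at j=7; lhs holds on [6,6])
  i=7: ✗ (no rhs in [8,8])
  i=8: ✗ (lhs fails at k=8 before rhs at j=9)
  i=9: ✓ (rhs at j=10; lhs holds on [9,9])
  i=10: ✗ (no rhs in [11,11])

6, 9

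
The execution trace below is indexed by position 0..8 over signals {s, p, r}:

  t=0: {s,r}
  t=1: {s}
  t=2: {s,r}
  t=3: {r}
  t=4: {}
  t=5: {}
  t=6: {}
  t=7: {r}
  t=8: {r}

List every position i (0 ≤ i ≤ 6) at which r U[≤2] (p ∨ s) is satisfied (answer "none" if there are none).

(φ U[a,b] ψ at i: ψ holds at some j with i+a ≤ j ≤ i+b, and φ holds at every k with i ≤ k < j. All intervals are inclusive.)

Evaluate at each i in [0,6]:
  i=0: ✓ (rhs at j=0)
  i=1: ✓ (rhs at j=1)
  i=2: ✓ (rhs at j=2)
  i=3: ✗ (no rhs in [3,5])
  i=4: ✗ (no rhs in [4,6])
  i=5: ✗ (no rhs in [5,7])
  i=6: ✗ (no rhs in [6,8])

0, 1, 2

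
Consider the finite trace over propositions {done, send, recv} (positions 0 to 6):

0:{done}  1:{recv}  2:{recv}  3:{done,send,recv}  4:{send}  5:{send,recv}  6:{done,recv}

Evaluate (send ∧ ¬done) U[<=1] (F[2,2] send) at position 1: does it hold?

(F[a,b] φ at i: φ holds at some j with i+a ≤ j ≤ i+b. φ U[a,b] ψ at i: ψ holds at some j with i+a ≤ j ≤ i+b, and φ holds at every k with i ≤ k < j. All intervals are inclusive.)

Need some j in [1,2] with F[2,2] send, and (send ∧ ¬done) at every k in [1,j-1].
  j=1: F[2,2] send holds; no prefix to check → satisfied.

Yes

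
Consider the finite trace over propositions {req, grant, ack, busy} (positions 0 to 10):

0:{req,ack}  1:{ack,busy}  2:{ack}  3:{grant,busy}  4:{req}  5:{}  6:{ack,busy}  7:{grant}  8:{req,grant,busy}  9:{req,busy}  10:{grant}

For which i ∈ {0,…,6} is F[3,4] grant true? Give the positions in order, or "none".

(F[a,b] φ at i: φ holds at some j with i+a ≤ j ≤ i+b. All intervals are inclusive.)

0, 3, 4, 5, 6

Evaluate at each i in [0,6]:
  i=0: ✓ (witness j=3)
  i=1: ✗ (none in [4,5])
  i=2: ✗ (none in [5,6])
  i=3: ✓ (witness j=7)
  i=4: ✓ (witness j=7)
  i=5: ✓ (witness j=8)
  i=6: ✓ (witness j=10)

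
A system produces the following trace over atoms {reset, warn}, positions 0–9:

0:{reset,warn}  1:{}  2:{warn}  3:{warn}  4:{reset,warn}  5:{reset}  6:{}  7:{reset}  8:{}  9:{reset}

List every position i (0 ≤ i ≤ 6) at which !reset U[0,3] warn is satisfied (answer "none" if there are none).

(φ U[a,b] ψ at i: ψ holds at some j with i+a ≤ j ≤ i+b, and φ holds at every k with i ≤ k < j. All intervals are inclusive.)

Evaluate at each i in [0,6]:
  i=0: ✓ (rhs at j=0)
  i=1: ✓ (rhs at j=2; lhs holds on [1,1])
  i=2: ✓ (rhs at j=2)
  i=3: ✓ (rhs at j=3)
  i=4: ✓ (rhs at j=4)
  i=5: ✗ (no rhs in [5,8])
  i=6: ✗ (no rhs in [6,9])

0, 1, 2, 3, 4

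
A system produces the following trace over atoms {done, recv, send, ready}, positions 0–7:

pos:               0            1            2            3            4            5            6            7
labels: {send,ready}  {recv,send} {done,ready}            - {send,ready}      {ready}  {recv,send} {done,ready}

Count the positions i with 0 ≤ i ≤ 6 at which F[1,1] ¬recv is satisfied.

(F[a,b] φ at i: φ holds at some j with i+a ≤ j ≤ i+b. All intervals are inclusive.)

Evaluate at each i in [0,6]:
  i=0: ✗ (none in [1,1])
  i=1: ✓ (witness j=2)
  i=2: ✓ (witness j=3)
  i=3: ✓ (witness j=4)
  i=4: ✓ (witness j=5)
  i=5: ✗ (none in [6,6])
  i=6: ✓ (witness j=7)
Positions where it holds: {1, 2, 3, 4, 6} → 5.

5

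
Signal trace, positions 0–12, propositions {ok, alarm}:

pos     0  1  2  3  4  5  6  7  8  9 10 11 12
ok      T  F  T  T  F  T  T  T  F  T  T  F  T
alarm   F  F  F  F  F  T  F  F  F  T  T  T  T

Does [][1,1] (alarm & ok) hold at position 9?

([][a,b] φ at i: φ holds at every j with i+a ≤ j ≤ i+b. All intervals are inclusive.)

True

Check (alarm & ok) at every j in [10,10]:
  j=10: true
All positions satisfy it → formula holds.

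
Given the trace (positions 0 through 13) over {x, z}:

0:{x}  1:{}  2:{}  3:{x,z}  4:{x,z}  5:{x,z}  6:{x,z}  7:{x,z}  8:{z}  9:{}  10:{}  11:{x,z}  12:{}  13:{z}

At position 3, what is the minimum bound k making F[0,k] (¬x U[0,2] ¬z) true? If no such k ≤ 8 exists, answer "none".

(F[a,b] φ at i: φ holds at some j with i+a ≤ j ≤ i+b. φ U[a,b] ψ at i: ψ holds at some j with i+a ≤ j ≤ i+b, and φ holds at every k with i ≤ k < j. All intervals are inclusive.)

Scan j = 3,4,… for (¬x U[0,2] ¬z):
  j=3: fails
  j=4: fails
  j=5: fails
  j=6: fails
  j=7: fails
  j=8: holds
First hit at j=8, so smallest k = 8-3 = 5.

5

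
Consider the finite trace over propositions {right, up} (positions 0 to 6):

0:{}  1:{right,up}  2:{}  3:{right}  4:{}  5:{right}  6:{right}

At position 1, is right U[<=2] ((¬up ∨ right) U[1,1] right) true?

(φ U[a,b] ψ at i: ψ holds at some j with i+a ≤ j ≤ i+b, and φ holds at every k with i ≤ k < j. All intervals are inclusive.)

Holds

Need some j in [1,3] with ((¬up ∨ right) U[1,1] right), and right at every k in [1,j-1].
  j=1: ((¬up ∨ right) U[1,1] right) — fails.
  j=2: ((¬up ∨ right) U[1,1] right) holds; right holds at every k in [1,1] → satisfied.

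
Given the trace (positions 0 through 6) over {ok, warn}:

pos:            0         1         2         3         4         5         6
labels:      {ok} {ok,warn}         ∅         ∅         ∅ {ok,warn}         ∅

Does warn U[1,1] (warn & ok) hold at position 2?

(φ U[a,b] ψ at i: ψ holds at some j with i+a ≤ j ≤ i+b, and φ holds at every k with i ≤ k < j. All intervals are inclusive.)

No

Need some j in [3,3] with (warn & ok), and warn at every k in [2,j-1].
  j=3: (warn & ok) false.
No j in the window works → until fails.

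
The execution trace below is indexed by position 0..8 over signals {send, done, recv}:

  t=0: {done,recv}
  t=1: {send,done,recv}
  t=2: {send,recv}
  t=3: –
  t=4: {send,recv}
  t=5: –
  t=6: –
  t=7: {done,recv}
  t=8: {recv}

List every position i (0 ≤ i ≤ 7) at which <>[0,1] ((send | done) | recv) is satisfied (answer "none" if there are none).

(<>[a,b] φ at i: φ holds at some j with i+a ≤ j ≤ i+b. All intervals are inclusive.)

0, 1, 2, 3, 4, 6, 7

Evaluate at each i in [0,7]:
  i=0: ✓ (witness j=0)
  i=1: ✓ (witness j=1)
  i=2: ✓ (witness j=2)
  i=3: ✓ (witness j=4)
  i=4: ✓ (witness j=4)
  i=5: ✗ (none in [5,6])
  i=6: ✓ (witness j=7)
  i=7: ✓ (witness j=7)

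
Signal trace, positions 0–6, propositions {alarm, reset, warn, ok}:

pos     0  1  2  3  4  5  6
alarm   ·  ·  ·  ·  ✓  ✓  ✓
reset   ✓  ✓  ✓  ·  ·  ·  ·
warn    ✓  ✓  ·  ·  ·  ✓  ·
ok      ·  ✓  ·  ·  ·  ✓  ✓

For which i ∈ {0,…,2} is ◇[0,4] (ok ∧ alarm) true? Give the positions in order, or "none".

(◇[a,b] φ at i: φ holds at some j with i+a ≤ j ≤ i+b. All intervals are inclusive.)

1, 2

Evaluate at each i in [0,2]:
  i=0: ✗ (none in [0,4])
  i=1: ✓ (witness j=5)
  i=2: ✓ (witness j=5)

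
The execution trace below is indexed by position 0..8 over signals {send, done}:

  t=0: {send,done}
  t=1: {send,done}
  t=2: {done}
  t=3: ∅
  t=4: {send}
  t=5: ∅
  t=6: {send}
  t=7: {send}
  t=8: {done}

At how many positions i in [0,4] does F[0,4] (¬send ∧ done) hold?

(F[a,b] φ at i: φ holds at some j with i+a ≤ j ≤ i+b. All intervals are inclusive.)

Evaluate at each i in [0,4]:
  i=0: ✓ (witness j=2)
  i=1: ✓ (witness j=2)
  i=2: ✓ (witness j=2)
  i=3: ✗ (none in [3,7])
  i=4: ✓ (witness j=8)
Positions where it holds: {0, 1, 2, 4} → 4.

4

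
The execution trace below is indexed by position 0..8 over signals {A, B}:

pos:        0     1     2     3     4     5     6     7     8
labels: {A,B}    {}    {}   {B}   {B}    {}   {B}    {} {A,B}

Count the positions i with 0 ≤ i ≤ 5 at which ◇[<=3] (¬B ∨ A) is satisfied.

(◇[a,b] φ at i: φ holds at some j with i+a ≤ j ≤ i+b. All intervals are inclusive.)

Evaluate at each i in [0,5]:
  i=0: ✓ (witness j=0)
  i=1: ✓ (witness j=1)
  i=2: ✓ (witness j=2)
  i=3: ✓ (witness j=5)
  i=4: ✓ (witness j=5)
  i=5: ✓ (witness j=5)
Positions where it holds: {0, 1, 2, 3, 4, 5} → 6.

6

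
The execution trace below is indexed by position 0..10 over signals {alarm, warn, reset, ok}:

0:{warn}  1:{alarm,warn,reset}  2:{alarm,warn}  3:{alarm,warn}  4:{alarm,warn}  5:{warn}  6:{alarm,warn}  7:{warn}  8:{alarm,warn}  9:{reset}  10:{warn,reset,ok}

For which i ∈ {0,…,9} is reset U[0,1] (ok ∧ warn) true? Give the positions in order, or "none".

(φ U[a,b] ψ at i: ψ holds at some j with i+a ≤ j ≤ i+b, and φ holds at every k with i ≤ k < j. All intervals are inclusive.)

9

Evaluate at each i in [0,9]:
  i=0: ✗ (no rhs in [0,1])
  i=1: ✗ (no rhs in [1,2])
  i=2: ✗ (no rhs in [2,3])
  i=3: ✗ (no rhs in [3,4])
  i=4: ✗ (no rhs in [4,5])
  i=5: ✗ (no rhs in [5,6])
  i=6: ✗ (no rhs in [6,7])
  i=7: ✗ (no rhs in [7,8])
  i=8: ✗ (no rhs in [8,9])
  i=9: ✓ (rhs at j=10; lhs holds on [9,9])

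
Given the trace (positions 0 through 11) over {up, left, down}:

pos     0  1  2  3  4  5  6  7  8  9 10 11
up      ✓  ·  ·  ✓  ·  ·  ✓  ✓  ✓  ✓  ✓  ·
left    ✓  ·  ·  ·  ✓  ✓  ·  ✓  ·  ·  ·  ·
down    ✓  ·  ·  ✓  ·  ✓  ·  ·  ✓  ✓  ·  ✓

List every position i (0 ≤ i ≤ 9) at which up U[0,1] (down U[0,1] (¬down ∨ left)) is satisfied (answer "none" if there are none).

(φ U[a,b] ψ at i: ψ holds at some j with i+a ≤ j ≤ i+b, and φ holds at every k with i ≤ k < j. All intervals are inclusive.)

Evaluate at each i in [0,9]:
  i=0: ✓ (rhs at j=0)
  i=1: ✓ (rhs at j=1)
  i=2: ✓ (rhs at j=2)
  i=3: ✓ (rhs at j=3)
  i=4: ✓ (rhs at j=4)
  i=5: ✓ (rhs at j=5)
  i=6: ✓ (rhs at j=6)
  i=7: ✓ (rhs at j=7)
  i=8: ✓ (rhs at j=9; lhs holds on [8,8])
  i=9: ✓ (rhs at j=9)

0, 1, 2, 3, 4, 5, 6, 7, 8, 9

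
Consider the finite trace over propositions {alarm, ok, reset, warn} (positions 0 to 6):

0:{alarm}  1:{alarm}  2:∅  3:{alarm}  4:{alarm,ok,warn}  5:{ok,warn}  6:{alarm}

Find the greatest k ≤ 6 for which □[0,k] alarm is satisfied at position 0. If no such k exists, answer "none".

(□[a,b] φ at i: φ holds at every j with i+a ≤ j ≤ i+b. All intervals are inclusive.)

1

alarm must hold from j=0 onward; find where it first fails.
  j=0: holds
  j=1: holds
  j=2: fails
Holds on [0,1], so largest k = 1.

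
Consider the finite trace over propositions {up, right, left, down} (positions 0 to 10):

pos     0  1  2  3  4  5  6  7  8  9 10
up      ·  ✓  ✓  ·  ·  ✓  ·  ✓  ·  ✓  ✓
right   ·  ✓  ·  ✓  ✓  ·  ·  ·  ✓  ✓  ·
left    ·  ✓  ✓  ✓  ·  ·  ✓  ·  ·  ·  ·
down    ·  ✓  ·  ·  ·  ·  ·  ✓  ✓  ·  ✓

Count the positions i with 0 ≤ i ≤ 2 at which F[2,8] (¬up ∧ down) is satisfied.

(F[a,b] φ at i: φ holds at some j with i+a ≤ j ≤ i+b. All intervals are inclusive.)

Evaluate at each i in [0,2]:
  i=0: ✓ (witness j=8)
  i=1: ✓ (witness j=8)
  i=2: ✓ (witness j=8)
Positions where it holds: {0, 1, 2} → 3.

3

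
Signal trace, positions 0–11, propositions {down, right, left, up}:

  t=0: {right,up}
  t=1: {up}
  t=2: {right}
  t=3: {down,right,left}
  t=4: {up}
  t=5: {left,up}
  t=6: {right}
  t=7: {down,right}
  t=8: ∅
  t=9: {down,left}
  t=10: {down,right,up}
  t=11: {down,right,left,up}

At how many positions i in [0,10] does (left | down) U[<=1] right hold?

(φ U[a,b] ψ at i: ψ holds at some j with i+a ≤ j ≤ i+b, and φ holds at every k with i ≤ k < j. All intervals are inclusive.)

8

Evaluate at each i in [0,10]:
  i=0: ✓ (rhs at j=0)
  i=1: ✗ (lhs fails at k=1 before rhs at j=2)
  i=2: ✓ (rhs at j=2)
  i=3: ✓ (rhs at j=3)
  i=4: ✗ (no rhs in [4,5])
  i=5: ✓ (rhs at j=6; lhs holds on [5,5])
  i=6: ✓ (rhs at j=6)
  i=7: ✓ (rhs at j=7)
  i=8: ✗ (no rhs in [8,9])
  i=9: ✓ (rhs at j=10; lhs holds on [9,9])
  i=10: ✓ (rhs at j=10)
Positions where it holds: {0, 2, 3, 5, 6, 7, 9, 10} → 8.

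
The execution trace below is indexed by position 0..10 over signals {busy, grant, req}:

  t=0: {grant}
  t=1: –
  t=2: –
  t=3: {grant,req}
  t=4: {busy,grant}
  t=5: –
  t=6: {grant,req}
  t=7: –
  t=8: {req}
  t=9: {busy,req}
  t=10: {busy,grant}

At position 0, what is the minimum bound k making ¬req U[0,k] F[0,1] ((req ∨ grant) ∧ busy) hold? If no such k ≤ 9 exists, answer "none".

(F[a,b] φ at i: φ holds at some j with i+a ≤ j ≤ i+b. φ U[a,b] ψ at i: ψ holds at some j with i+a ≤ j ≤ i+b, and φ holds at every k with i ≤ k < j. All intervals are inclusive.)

3

Need earliest j ≥ 0 with F[0,1] ((req ∨ grant) ∧ busy), and ¬req at every k in [0,j-1].
  j=0: rhs fails.
  j=1: rhs fails.
  j=2: rhs fails.
  j=3: rhs holds; lhs holds on [0,2]. k = 3.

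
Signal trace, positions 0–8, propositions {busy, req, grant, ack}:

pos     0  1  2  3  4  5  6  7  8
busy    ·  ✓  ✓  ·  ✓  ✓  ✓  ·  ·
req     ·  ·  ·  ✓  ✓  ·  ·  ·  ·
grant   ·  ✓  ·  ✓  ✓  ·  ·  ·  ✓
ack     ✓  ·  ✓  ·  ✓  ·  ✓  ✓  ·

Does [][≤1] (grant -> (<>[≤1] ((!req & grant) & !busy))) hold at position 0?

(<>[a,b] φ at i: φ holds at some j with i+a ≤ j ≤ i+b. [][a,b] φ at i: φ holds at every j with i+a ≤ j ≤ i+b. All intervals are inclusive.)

Does not hold

Check (grant -> (<>[≤1] ((!req & grant) & !busy))) at every j in [0,1]:
  j=0: antecedent false → ✓
  j=1: antecedent true; consequent fails (none in [1,2]) → ✗
Fails at j=1 → formula fails.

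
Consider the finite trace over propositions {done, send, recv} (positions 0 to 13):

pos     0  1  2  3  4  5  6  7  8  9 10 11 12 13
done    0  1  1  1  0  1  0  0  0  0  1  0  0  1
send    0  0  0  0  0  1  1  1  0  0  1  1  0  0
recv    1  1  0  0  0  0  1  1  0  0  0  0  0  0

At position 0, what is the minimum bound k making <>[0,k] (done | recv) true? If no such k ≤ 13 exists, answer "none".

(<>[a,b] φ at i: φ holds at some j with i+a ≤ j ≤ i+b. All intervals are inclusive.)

0

Scan j = 0,1,… for (done | recv):
  j=0: holds
First hit at j=0, so smallest k = 0-0 = 0.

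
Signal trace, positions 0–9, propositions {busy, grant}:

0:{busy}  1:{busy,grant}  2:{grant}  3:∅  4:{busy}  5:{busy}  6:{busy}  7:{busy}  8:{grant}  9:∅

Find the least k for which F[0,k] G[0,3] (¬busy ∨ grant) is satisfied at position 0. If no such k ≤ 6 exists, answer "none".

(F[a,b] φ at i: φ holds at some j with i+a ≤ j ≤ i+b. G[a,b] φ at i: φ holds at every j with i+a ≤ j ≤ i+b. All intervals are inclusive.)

Scan j = 0,1,… for G[0,3] (¬busy ∨ grant):
  j=0: fails
  j=1: fails
  j=2: fails
  j=3: fails
  j=4: fails
  j=5: fails
  j=6: fails
No j in [0,6] satisfies it → none.

none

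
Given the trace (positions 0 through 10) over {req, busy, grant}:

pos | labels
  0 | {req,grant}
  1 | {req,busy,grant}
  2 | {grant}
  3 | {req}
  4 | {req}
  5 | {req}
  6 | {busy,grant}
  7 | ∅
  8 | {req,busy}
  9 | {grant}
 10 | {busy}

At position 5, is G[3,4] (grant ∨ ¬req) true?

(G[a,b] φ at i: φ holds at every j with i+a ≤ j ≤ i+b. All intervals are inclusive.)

Check (grant ∨ ¬req) at every j in [8,9]:
  j=8: false
  j=9: true
Fails at j=8 → formula fails.

False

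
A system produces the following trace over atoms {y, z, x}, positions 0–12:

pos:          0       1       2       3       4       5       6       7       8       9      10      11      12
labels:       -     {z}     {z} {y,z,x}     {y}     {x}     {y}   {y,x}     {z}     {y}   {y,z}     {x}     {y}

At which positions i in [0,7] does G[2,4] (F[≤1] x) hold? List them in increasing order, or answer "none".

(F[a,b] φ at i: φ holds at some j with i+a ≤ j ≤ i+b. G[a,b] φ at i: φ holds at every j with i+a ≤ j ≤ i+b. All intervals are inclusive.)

Evaluate at each i in [0,7]:
  i=0: ✓ (all of [2,4])
  i=1: ✓ (all of [3,5])
  i=2: ✓ (all of [4,6])
  i=3: ✓ (all of [5,7])
  i=4: ✗ (fails at j=8)
  i=5: ✗ (fails at j=8)
  i=6: ✗ (fails at j=8)
  i=7: ✗ (fails at j=9)

0, 1, 2, 3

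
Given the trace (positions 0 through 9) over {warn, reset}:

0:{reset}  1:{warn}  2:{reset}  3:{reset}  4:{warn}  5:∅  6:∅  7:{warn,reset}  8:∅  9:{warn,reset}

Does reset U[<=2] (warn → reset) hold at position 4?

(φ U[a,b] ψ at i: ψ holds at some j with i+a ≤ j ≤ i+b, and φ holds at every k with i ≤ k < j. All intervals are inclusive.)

Need some j in [4,6] with (warn → reset), and reset at every k in [4,j-1].
  j=4: (warn → reset) false.
  j=5: (warn → reset) holds, but reset fails at k=4 → not this j.
  j=6: (warn → reset) holds, but reset fails at k=4 → not this j.
No j in the window works → until fails.

False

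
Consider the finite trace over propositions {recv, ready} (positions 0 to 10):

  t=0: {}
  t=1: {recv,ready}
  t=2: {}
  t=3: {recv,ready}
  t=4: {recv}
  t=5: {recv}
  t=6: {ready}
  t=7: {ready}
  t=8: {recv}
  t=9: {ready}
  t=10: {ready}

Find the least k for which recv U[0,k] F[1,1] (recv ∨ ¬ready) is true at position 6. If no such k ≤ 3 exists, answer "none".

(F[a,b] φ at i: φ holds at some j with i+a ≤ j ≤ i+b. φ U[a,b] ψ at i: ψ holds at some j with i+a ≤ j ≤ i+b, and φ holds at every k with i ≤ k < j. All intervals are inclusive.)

none

Need earliest j ≥ 6 with F[1,1] (recv ∨ ¬ready), and recv at every k in [6,j-1].
  j=6: rhs fails.
  j=7: rhs holds but lhs fails at k=6.
  j=8: rhs fails.
  j=9: rhs fails.
No witness within the range → none.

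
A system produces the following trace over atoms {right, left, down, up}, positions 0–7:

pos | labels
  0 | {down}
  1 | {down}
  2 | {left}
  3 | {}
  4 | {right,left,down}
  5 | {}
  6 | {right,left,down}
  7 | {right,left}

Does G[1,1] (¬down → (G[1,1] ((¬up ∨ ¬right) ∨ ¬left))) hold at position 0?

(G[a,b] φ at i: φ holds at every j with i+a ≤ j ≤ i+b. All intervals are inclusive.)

Check (¬down → (G[1,1] ((¬up ∨ ¬right) ∨ ¬left))) at every j in [1,1]:
  j=1: antecedent false → ✓
All positions satisfy it → formula holds.

Holds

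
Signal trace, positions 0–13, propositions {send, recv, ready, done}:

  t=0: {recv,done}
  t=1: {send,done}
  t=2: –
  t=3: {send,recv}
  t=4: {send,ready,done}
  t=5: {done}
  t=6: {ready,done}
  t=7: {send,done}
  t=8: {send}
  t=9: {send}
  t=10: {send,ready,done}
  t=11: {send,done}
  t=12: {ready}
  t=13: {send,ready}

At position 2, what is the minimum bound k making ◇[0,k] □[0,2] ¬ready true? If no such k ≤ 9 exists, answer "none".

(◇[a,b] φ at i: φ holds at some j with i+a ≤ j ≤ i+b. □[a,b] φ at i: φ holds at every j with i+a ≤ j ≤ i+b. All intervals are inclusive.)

5

Scan j = 2,3,… for □[0,2] ¬ready:
  j=2: fails
  j=3: fails
  j=4: fails
  j=5: fails
  j=6: fails
  j=7: holds
First hit at j=7, so smallest k = 7-2 = 5.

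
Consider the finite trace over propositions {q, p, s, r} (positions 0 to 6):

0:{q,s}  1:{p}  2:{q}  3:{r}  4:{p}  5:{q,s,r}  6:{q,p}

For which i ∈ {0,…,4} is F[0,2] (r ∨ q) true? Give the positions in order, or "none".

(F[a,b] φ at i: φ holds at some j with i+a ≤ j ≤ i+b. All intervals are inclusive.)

0, 1, 2, 3, 4

Evaluate at each i in [0,4]:
  i=0: ✓ (witness j=0)
  i=1: ✓ (witness j=2)
  i=2: ✓ (witness j=2)
  i=3: ✓ (witness j=3)
  i=4: ✓ (witness j=5)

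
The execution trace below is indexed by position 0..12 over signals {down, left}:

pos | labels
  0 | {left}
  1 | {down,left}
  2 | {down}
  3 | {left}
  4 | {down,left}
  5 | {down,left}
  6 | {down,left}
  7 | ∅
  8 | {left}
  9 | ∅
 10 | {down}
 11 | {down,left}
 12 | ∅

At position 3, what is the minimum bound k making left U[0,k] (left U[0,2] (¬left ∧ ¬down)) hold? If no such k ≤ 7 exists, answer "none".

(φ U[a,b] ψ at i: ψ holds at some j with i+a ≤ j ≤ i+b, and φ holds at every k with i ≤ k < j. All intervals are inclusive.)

2

Need earliest j ≥ 3 with (left U[0,2] (¬left ∧ ¬down)), and left at every k in [3,j-1].
  j=3: rhs fails.
  j=4: rhs fails.
  j=5: rhs holds; lhs holds on [3,4]. k = 2.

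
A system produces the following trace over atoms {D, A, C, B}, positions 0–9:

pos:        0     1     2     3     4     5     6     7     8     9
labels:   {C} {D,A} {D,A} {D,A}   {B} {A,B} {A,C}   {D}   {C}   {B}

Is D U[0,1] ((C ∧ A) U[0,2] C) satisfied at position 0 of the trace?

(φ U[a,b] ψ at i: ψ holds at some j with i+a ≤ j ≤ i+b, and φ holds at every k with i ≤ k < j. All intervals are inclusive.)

True

Need some j in [0,1] with ((C ∧ A) U[0,2] C), and D at every k in [0,j-1].
  j=0: ((C ∧ A) U[0,2] C) holds; no prefix to check → satisfied.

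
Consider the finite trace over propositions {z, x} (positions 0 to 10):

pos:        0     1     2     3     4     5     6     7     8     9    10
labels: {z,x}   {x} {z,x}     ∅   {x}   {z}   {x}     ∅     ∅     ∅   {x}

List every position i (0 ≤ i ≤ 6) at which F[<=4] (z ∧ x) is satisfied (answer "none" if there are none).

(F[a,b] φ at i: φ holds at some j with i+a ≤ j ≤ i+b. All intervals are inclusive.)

0, 1, 2

Evaluate at each i in [0,6]:
  i=0: ✓ (witness j=0)
  i=1: ✓ (witness j=2)
  i=2: ✓ (witness j=2)
  i=3: ✗ (none in [3,7])
  i=4: ✗ (none in [4,8])
  i=5: ✗ (none in [5,9])
  i=6: ✗ (none in [6,10])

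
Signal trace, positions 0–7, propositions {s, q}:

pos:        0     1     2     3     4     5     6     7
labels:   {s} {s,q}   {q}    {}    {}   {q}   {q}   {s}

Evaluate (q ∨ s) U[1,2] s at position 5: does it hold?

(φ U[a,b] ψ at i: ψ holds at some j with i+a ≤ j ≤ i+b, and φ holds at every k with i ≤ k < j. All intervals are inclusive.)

Holds

Need some j in [6,7] with s, and (q ∨ s) at every k in [5,j-1].
  j=6: s false.
  j=7: s holds; (q ∨ s) holds at every k in [5,6] → satisfied.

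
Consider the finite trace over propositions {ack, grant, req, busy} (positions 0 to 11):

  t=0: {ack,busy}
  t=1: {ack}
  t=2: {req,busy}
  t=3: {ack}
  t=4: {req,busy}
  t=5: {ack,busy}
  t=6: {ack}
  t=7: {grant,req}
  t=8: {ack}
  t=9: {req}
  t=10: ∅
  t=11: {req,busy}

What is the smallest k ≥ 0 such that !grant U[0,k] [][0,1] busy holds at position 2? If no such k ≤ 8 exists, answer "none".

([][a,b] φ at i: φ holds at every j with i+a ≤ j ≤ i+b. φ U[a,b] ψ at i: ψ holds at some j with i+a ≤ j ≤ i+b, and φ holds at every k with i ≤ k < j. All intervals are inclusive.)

2

Need earliest j ≥ 2 with [][0,1] busy, and !grant at every k in [2,j-1].
  j=2: rhs fails.
  j=3: rhs fails.
  j=4: rhs holds; lhs holds on [2,3]. k = 2.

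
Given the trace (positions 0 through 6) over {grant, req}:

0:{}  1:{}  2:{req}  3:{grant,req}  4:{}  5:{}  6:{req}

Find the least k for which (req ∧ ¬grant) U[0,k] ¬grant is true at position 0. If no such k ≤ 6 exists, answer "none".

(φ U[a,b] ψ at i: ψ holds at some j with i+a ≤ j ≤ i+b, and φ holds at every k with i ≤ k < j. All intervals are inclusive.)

0

Need earliest j ≥ 0 with ¬grant, and (req ∧ ¬grant) at every k in [0,j-1].
  j=0: rhs holds (empty prefix). k = 0.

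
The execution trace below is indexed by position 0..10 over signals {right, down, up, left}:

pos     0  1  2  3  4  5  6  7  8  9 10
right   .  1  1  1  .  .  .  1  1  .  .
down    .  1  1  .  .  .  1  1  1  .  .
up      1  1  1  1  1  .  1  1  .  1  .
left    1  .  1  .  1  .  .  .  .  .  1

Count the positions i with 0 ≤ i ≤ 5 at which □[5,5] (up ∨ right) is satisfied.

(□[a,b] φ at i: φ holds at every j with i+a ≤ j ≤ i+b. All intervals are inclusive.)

Evaluate at each i in [0,5]:
  i=0: ✗ (fails at j=5)
  i=1: ✓ (all of [6,6])
  i=2: ✓ (all of [7,7])
  i=3: ✓ (all of [8,8])
  i=4: ✓ (all of [9,9])
  i=5: ✗ (fails at j=10)
Positions where it holds: {1, 2, 3, 4} → 4.

4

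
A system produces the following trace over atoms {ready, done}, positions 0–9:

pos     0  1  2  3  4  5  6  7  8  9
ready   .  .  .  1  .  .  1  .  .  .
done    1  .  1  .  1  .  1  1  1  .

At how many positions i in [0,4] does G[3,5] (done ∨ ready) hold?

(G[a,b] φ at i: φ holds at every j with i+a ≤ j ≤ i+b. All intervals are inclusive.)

Evaluate at each i in [0,4]:
  i=0: ✗ (fails at j=5)
  i=1: ✗ (fails at j=5)
  i=2: ✗ (fails at j=5)
  i=3: ✓ (all of [6,8])
  i=4: ✗ (fails at j=9)
Positions where it holds: {3} → 1.

1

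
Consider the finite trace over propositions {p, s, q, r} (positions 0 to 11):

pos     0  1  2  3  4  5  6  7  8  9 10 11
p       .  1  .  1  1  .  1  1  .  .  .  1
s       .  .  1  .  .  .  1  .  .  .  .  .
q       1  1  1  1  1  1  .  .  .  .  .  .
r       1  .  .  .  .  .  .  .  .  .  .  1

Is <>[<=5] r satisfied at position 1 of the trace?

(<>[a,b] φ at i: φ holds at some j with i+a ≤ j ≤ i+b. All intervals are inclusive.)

Check r at each j in [1,6]:
  j=1: false
  j=2: false
  j=3: false
  j=4: false
  j=5: false
  j=6: false
No position in the window satisfies it → formula fails.

Does not hold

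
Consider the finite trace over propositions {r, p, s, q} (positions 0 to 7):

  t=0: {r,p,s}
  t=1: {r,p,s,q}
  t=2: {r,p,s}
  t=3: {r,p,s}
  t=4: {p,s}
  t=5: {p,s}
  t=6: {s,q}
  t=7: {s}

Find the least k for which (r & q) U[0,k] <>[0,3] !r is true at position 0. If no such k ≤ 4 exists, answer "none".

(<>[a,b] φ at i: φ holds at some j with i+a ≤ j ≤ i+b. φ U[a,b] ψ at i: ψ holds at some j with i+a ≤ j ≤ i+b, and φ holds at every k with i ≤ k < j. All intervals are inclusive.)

none

Need earliest j ≥ 0 with <>[0,3] !r, and (r & q) at every k in [0,j-1].
  j=0: rhs fails.
  j=1: rhs holds but lhs fails at k=0.
  j=2: rhs holds but lhs fails at k=0.
  j=3: rhs holds but lhs fails at k=0.
  j=4: rhs holds but lhs fails at k=0.
No witness within the range → none.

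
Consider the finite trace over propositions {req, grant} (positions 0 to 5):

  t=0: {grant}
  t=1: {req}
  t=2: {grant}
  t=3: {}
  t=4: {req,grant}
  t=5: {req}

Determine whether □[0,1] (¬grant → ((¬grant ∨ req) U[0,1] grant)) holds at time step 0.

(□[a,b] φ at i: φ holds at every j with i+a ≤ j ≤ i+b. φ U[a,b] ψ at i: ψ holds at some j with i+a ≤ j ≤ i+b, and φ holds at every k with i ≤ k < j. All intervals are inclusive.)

True

Check (¬grant → ((¬grant ∨ req) U[0,1] grant)) at every j in [0,1]:
  j=0: antecedent false → ✓
  j=1: antecedent true; consequent holds → ✓
All positions satisfy it → formula holds.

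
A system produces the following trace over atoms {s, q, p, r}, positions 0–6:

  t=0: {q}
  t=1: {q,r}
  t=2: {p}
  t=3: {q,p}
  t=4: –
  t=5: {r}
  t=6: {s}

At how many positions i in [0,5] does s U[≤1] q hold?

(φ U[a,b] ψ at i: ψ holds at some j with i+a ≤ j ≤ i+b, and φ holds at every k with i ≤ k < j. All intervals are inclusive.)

Evaluate at each i in [0,5]:
  i=0: ✓ (rhs at j=0)
  i=1: ✓ (rhs at j=1)
  i=2: ✗ (lhs fails at k=2 before rhs at j=3)
  i=3: ✓ (rhs at j=3)
  i=4: ✗ (no rhs in [4,5])
  i=5: ✗ (no rhs in [5,6])
Positions where it holds: {0, 1, 3} → 3.

3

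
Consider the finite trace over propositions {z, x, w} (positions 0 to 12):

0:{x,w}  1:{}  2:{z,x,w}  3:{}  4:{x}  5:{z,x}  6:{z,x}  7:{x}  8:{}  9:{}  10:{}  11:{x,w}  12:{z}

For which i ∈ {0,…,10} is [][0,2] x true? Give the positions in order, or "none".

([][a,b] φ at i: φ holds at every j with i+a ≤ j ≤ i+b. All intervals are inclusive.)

Evaluate at each i in [0,10]:
  i=0: ✗ (fails at j=1)
  i=1: ✗ (fails at j=1)
  i=2: ✗ (fails at j=3)
  i=3: ✗ (fails at j=3)
  i=4: ✓ (all of [4,6])
  i=5: ✓ (all of [5,7])
  i=6: ✗ (fails at j=8)
  i=7: ✗ (fails at j=8)
  i=8: ✗ (fails at j=8)
  i=9: ✗ (fails at j=9)
  i=10: ✗ (fails at j=10)

4, 5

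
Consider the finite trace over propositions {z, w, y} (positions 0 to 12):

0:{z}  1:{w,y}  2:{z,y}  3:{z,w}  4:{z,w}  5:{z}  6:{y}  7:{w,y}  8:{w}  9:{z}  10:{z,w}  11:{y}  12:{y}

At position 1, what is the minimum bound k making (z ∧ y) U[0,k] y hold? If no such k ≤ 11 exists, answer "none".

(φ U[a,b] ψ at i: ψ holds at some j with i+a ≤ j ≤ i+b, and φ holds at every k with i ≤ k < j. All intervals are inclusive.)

0

Need earliest j ≥ 1 with y, and (z ∧ y) at every k in [1,j-1].
  j=1: rhs holds (empty prefix). k = 0.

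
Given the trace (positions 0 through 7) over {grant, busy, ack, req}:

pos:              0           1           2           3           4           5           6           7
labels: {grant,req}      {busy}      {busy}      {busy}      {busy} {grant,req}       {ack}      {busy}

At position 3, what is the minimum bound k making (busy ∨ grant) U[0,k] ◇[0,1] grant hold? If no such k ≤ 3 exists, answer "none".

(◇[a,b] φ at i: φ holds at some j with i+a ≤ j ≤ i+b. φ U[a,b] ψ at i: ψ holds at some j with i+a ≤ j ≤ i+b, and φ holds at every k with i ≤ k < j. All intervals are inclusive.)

Need earliest j ≥ 3 with ◇[0,1] grant, and (busy ∨ grant) at every k in [3,j-1].
  j=3: rhs fails.
  j=4: rhs holds; lhs holds on [3,3]. k = 1.

1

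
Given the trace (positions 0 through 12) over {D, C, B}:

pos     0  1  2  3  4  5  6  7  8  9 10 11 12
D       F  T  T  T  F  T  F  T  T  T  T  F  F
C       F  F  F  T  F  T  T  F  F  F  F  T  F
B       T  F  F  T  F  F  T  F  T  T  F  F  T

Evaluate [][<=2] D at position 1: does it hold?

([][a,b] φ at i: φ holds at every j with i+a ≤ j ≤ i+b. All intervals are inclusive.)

Holds

Check D at every j in [1,3]:
  j=1: true
  j=2: true
  j=3: true
All positions satisfy it → formula holds.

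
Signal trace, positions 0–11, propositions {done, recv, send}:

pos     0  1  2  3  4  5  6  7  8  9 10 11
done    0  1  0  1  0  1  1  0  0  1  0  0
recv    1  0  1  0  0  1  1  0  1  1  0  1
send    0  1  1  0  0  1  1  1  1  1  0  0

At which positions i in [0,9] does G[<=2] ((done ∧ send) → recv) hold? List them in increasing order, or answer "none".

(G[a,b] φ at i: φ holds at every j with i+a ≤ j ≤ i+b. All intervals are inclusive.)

2, 3, 4, 5, 6, 7, 8, 9

Evaluate at each i in [0,9]:
  i=0: ✗ (fails at j=1)
  i=1: ✗ (fails at j=1)
  i=2: ✓ (all of [2,4])
  i=3: ✓ (all of [3,5])
  i=4: ✓ (all of [4,6])
  i=5: ✓ (all of [5,7])
  i=6: ✓ (all of [6,8])
  i=7: ✓ (all of [7,9])
  i=8: ✓ (all of [8,10])
  i=9: ✓ (all of [9,11])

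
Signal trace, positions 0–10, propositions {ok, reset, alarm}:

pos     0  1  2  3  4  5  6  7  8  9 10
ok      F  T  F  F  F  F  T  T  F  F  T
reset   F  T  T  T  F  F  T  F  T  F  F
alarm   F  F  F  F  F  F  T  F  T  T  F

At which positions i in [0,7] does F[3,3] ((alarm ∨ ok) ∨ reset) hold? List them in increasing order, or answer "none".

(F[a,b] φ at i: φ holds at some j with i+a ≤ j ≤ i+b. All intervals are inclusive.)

0, 3, 4, 5, 6, 7

Evaluate at each i in [0,7]:
  i=0: ✓ (witness j=3)
  i=1: ✗ (none in [4,4])
  i=2: ✗ (none in [5,5])
  i=3: ✓ (witness j=6)
  i=4: ✓ (witness j=7)
  i=5: ✓ (witness j=8)
  i=6: ✓ (witness j=9)
  i=7: ✓ (witness j=10)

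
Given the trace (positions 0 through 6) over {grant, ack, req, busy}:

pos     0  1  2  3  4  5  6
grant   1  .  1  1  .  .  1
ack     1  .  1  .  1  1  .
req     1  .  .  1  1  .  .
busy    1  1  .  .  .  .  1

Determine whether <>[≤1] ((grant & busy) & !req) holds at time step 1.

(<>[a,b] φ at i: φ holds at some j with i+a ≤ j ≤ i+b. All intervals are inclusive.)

False

Check ((grant & busy) & !req) at each j in [1,2]:
  j=1: false
  j=2: false
No position in the window satisfies it → formula fails.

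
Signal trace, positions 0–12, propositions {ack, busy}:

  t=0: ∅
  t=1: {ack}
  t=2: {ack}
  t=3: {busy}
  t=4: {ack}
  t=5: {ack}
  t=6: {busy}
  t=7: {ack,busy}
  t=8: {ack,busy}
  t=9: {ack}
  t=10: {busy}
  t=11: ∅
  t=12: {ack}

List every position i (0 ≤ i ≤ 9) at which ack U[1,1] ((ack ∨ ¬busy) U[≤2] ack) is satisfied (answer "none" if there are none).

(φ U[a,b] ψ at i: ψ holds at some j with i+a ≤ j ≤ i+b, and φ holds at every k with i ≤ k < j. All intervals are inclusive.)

1, 4, 7, 8

Evaluate at each i in [0,9]:
  i=0: ✗ (lhs fails at k=0 before rhs at j=1)
  i=1: ✓ (rhs at j=2; lhs holds on [1,1])
  i=2: ✗ (no rhs in [3,3])
  i=3: ✗ (lhs fails at k=3 before rhs at j=4)
  i=4: ✓ (rhs at j=5; lhs holds on [4,4])
  i=5: ✗ (no rhs in [6,6])
  i=6: ✗ (lhs fails at k=6 before rhs at j=7)
  i=7: ✓ (rhs at j=8; lhs holds on [7,7])
  i=8: ✓ (rhs at j=9; lhs holds on [8,8])
  i=9: ✗ (no rhs in [10,10])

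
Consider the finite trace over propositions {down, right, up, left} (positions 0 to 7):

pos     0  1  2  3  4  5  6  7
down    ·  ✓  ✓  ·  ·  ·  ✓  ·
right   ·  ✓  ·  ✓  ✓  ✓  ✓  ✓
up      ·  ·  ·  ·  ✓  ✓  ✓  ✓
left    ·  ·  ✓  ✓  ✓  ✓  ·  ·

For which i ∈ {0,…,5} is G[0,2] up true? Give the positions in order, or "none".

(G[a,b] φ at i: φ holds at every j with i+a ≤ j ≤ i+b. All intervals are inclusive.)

4, 5

Evaluate at each i in [0,5]:
  i=0: ✗ (fails at j=0)
  i=1: ✗ (fails at j=1)
  i=2: ✗ (fails at j=2)
  i=3: ✗ (fails at j=3)
  i=4: ✓ (all of [4,6])
  i=5: ✓ (all of [5,7])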